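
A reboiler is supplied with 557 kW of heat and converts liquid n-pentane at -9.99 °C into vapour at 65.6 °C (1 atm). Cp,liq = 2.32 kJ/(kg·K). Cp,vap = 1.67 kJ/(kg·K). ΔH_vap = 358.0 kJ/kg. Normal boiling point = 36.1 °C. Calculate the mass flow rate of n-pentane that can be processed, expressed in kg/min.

ṁ = 65.0 kg/min

Δh = 2.32×(36.1−-9.99) + 358.0 + 1.67×(65.6−36.1) = 514.19 kJ/kg
Q = 557 kW = 557 kJ/s = 33420 kJ/min
ṁ = Q/Δh = 33420 / 514.19 = 64.995 kg/min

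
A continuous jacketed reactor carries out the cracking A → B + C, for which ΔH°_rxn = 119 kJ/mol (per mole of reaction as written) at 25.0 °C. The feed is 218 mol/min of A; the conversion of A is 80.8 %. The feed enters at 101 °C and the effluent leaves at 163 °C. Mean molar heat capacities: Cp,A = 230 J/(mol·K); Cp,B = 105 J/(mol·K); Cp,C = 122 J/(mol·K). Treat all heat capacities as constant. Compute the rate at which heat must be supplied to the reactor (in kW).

Q_in = 400 kW

Extent of reaction ξ = 0.808 × 218 = 176.14 mol/min
Reaction term: ξ·ΔH°_rxn = 176.14 × 119 = 20961 kJ/min
Sensible, feed 101→25 °C: -3810.6 kJ/min
Outlet flows (mol/min): A 41.856, B 176.14, C 176.14
Sensible, products 25→163 °C: 6846.4 kJ/min
Q = ΔH = 23997 kJ/min = 399.95 kW
Heat supplied = 399.95 kW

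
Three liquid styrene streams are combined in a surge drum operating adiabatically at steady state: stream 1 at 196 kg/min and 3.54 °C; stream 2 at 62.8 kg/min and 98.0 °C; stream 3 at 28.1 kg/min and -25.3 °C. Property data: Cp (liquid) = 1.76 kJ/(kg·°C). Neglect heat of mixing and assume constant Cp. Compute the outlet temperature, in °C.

No heat crosses the boundary, so H_out = H_in.
T_out = Σ ṁᵢCp,ᵢTᵢ / Σ ṁᵢCp,ᵢ
      = 10802 / 504.94 = 21.392 °C

T_out = 21.4 °C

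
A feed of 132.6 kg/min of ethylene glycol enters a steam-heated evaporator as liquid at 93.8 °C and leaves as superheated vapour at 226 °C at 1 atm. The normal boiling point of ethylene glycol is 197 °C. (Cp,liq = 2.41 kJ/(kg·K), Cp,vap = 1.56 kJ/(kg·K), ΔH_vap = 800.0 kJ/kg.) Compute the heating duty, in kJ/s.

liquid 93.8→197 °C: 248.71 kJ/kg
vaporisation at 197 °C: 800 kJ/kg
vapour 197→226 °C: 45.24 kJ/kg
Δh = 248.71 + 800 + 45.24 = 1094 kJ/kg
Q = ṁ·Δh = 132.6 kg/min × 1094 kJ/kg = 145060 kJ/min
|Q| = 2417.6 kW

Q = 2420 kJ/s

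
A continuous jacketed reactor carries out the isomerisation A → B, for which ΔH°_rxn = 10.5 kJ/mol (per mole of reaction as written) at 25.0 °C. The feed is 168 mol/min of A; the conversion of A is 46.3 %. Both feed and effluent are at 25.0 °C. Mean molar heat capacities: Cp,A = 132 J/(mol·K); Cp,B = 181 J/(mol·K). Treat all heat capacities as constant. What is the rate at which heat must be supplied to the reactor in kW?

Extent of reaction ξ = 0.463 × 168 = 77.784 mol/min
Reaction term: ξ·ΔH°_rxn = 77.784 × 10.5 = 816.73 kJ/min
Q = ΔH = 816.73 kJ/min = 13.612 kW
Heat supplied = 13.612 kW

Q_in = 13.6 kW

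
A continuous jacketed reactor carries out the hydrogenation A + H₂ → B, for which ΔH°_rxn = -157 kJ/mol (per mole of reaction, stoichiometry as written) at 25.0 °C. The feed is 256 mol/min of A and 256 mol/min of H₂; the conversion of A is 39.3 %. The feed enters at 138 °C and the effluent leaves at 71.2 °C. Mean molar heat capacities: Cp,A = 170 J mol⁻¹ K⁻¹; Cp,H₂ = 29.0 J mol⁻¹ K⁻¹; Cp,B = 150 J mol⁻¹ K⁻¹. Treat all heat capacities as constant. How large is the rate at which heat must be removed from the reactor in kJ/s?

Q_out = 324 kJ/s

Extent of reaction ξ = 0.393 × 256 = 100.61 mol/min
Reaction term: ξ·ΔH°_rxn = 100.61 × -157 = -15795 kJ/min
Sensible, feed 138→25 °C: -5756.7 kJ/min
Outlet flows (mol/min): A 155.39, H₂ 155.39, B 100.61
Sensible, products 25→71.2 °C: 2125.9 kJ/min
Q = ΔH = -19426 kJ/min = -323.77 kW
Heat removed = 323.77 kJ/s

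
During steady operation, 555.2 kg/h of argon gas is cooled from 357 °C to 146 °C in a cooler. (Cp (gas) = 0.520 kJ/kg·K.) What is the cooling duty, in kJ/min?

Q = ṁ·Cp·ΔT = 555.2 × 0.520 × (146 − 357) = -60917 kJ/h
Converting: 60917 / 3600 s = 16.921 kW
Cooling duty = 1015.3 kJ/min

Q_c = 1020 kJ/min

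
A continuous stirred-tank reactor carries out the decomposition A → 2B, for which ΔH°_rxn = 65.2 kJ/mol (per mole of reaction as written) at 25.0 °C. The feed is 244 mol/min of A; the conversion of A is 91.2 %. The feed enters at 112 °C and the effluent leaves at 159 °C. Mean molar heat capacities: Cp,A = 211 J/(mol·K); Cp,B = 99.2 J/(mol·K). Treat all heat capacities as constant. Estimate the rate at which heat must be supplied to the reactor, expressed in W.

Extent of reaction ξ = 0.912 × 244 = 222.53 mol/min
Reaction term: ξ·ΔH°_rxn = 222.53 × 65.2 = 14509 kJ/min
Sensible, feed 112→25 °C: -4479.1 kJ/min
Outlet flows (mol/min): A 21.472, B 445.06
Sensible, products 25→159 °C: 6523.1 kJ/min
Q = ΔH = 16553 kJ/min = 275.88 kW
Heat supplied = 275880 W

Q_in = 276000 W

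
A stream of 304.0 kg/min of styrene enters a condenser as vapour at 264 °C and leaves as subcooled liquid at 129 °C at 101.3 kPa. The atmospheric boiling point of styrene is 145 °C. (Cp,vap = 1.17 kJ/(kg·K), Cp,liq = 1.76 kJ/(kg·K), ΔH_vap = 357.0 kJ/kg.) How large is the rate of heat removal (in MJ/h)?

Q_c = 9560 MJ/h

vapour 264→145 °C: -139.23 kJ/kg
condensation at 145 °C: -357 kJ/kg
liquid 145→129 °C: -28.16 kJ/kg
Δh = -139.23 + -357 + -28.16 = -524.39 kJ/kg
Q = ṁ·Δh = 304.0 kg/min × -524.39 kJ/kg = -159410 kJ/min
|Q| = 2656.9 kW = 9564.9 MJ/h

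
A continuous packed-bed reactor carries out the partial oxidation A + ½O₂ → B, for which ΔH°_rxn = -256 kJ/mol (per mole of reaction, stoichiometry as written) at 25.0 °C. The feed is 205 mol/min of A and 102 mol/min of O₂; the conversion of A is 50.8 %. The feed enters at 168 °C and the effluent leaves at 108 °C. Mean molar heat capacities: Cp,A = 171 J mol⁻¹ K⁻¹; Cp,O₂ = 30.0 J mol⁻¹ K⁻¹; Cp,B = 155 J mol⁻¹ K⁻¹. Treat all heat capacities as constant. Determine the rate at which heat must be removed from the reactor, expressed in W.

Extent of reaction ξ = 0.508 × 205 = 104.14 mol/min
Reaction term: ξ·ΔH°_rxn = 104.14 × -256 = -26660 kJ/min
Sensible, feed 168→25 °C: -5450.4 kJ/min
Outlet flows (mol/min): A 100.86, O₂ 49.93, B 104.14
Sensible, products 25→108 °C: 2895.6 kJ/min
Q = ΔH = -29215 kJ/min = -486.91 kW
Heat removed = 486910 W

Q_out = 487000 W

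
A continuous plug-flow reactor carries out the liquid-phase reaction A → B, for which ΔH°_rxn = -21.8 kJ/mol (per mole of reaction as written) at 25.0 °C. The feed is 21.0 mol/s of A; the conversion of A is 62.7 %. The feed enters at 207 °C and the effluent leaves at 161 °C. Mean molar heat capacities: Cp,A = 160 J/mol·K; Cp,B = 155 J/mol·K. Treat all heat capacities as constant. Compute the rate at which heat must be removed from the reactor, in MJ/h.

Extent of reaction ξ = 0.627 × 21.0 = 13.167 mol/s
Reaction term: ξ·ΔH°_rxn = 13.167 × -21.8 = -287.04 kJ/s
Sensible, feed 207→25 °C: -611.52 kJ/s
Outlet flows (mol/s): A 7.833, B 13.167
Sensible, products 25→161 °C: 448.01 kJ/s
Q = ΔH = -450.55 kJ/s = -450.55 kW
Heat removed = 1622 MJ/h

Q_out = 1620 MJ/h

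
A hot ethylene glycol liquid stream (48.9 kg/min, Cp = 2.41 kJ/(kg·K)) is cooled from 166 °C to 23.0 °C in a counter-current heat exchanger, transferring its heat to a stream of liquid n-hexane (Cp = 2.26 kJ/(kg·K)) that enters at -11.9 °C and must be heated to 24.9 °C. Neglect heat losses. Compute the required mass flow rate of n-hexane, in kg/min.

ṁ_c = 203 kg/min

Heat released by hot stream: Q = 48.9 × 2.41 × (166 − 23.0) = 16852 kJ/min
Energy balance on cold side (adiabatic exchanger): Q = ṁ_c·Cp_c·(T_c,out − T_c,in)
ṁ_c = 16852 / [2.26 × (24.9 − -11.9)] = 202.63 kg/min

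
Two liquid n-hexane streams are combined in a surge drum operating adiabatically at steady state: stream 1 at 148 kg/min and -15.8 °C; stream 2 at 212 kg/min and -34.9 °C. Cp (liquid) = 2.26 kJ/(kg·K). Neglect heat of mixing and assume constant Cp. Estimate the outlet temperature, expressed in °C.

T_out = -27.0 °C

No heat crosses the boundary, so H_out = H_in.
Σ ṁᵢCp,ᵢTᵢ = 148×2.26×-15.8 + 212×2.26×-34.9 = -22006
Σ ṁᵢCp,ᵢ = 148×2.26 + 212×2.26 = 813.6
T_out = -22006 / 813.6 = -27.048 °C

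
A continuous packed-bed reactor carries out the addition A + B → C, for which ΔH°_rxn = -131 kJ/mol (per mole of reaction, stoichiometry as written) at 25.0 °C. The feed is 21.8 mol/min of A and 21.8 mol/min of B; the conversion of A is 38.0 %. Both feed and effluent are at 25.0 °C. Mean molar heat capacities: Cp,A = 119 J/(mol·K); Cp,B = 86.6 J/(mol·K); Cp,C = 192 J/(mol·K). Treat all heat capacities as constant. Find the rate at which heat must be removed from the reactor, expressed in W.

Q_out = 18100 W

Extent of reaction ξ = 0.380 × 21.8 = 8.284 mol/min
Reaction term: ξ·ΔH°_rxn = 8.284 × -131 = -1085.2 kJ/min
Q = ΔH = -1085.2 kJ/min = -18.087 kW
Heat removed = 18087 W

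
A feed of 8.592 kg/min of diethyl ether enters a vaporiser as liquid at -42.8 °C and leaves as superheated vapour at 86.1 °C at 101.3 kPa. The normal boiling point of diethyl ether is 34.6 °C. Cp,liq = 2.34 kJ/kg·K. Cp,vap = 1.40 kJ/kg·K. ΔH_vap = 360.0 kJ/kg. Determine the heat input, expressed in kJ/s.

liquid -42.8→34.6 °C: 181.12 kJ/kg
vaporisation at 34.6 °C: 360 kJ/kg
vapour 34.6→86.1 °C: 72.1 kJ/kg
Δh = 181.12 + 360 + 72.1 = 613.22 kJ/kg
Q = ṁ·Δh = 8.592 kg/min × 613.22 kJ/kg = 5268.8 kJ/min
|Q| = 87.813 kW

Q = 87.8 kJ/s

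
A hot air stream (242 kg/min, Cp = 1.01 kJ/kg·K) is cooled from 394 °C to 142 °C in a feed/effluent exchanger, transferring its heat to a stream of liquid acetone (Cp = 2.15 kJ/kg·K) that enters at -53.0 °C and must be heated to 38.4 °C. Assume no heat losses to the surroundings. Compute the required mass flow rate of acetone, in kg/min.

ṁ_c = 313 kg/min

Heat released by hot stream: Q = 242 × 1.01 × (394 − 142) = 61594 kJ/min
Energy balance on cold side (adiabatic exchanger): Q = ṁ_c·Cp_c·(T_c,out − T_c,in)
ṁ_c = 61594 / [2.15 × (38.4 − -53.0)] = 313.44 kg/min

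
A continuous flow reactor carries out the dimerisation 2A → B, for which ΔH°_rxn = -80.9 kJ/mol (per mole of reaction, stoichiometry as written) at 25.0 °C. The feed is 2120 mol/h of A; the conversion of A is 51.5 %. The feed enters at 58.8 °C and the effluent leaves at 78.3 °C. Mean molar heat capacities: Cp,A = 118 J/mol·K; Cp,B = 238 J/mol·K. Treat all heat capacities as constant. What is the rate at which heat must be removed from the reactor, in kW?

Q_out = 10.9 kW

Extent of reaction ξ = 0.515 × 2120 / 2 = 545.9 mol/h
Reaction term: ξ·ΔH°_rxn = 545.9 × -80.9 = -44163 kJ/h
Sensible, feed 58.8→25 °C: -8455.4 kJ/h
Outlet flows (mol/h): A 1028.2, B 545.9
Sensible, products 25→78.3 °C: 13392 kJ/h
Q = ΔH = -39227 kJ/h = -10.896 kW
Heat removed = 10.896 kW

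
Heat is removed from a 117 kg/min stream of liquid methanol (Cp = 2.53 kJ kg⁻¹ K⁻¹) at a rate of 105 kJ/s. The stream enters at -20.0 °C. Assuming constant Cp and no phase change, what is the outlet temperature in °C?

T_out = -41.3 °C

Q = 105 kJ/s = 6300 kJ/min
ΔT = Q/(ṁ·Cp) = 6300/(117×2.53) = 21.283 K
T_out = -20.0 − 21.283 = -41.283 °C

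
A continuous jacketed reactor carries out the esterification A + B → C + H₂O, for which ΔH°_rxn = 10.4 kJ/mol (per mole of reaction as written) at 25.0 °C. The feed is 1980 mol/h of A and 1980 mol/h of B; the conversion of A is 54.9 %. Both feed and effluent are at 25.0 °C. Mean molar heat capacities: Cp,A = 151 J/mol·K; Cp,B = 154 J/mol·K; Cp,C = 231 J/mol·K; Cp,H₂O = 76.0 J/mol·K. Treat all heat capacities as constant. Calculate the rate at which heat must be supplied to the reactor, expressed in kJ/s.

Q_in = 3.14 kJ/s

Extent of reaction ξ = 0.549 × 1980 = 1087 mol/h
Reaction term: ξ·ΔH°_rxn = 1087 × 10.4 = 11305 kJ/h
Q = ΔH = 11305 kJ/h = 3.1403 kW
Heat supplied = 3.1403 kJ/s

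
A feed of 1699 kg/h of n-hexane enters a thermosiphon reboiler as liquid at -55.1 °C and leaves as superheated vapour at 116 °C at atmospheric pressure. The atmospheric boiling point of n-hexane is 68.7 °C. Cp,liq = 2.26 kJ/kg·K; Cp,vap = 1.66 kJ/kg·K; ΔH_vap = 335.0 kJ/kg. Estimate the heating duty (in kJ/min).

Q = 19600 kJ/min

liquid -55.1→68.7 °C: 279.79 kJ/kg
vaporisation at 68.7 °C: 335 kJ/kg
vapour 68.7→116 °C: 78.518 kJ/kg
Δh = 279.79 + 335 + 78.518 = 693.31 kJ/kg
Q = ṁ·Δh = 1699 kg/h × 693.31 kJ/kg = 1.1779e+06 kJ/h
|Q| = 327.2 kW = 19632 kJ/min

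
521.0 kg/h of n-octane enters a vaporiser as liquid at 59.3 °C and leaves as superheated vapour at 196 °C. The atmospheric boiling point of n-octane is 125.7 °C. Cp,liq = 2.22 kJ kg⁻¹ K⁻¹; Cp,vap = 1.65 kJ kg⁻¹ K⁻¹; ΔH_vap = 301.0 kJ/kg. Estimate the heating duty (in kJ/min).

liquid 59.3→125.7 °C: 147.41 kJ/kg
vaporisation at 125.7 °C: 301 kJ/kg
vapour 125.7→196 °C: 115.99 kJ/kg
Δh = 147.41 + 301 + 115.99 = 564.4 kJ/kg
Q = ṁ·Δh = 521.0 kg/h × 564.4 kJ/kg = 294050 kJ/h
|Q| = 81.682 kW = 4900.9 kJ/min

Q = 4900 kJ/min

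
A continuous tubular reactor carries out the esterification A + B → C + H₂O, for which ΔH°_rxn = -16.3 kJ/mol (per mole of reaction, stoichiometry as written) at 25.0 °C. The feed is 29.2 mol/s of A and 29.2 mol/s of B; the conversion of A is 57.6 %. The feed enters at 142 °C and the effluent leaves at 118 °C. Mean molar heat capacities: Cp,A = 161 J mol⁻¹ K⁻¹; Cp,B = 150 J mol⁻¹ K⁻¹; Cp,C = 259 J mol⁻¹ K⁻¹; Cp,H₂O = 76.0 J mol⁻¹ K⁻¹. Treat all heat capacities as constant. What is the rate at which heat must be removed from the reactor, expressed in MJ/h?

Q_out = 1640 MJ/h

Extent of reaction ξ = 0.576 × 29.2 = 16.819 mol/s
Reaction term: ξ·ΔH°_rxn = 16.819 × -16.3 = -274.15 kJ/s
Sensible, feed 142→25 °C: -1062.5 kJ/s
Outlet flows (mol/s): A 12.381, B 12.381, C 16.819, H₂O 16.819
Sensible, products 25→118 °C: 882.09 kJ/s
Q = ΔH = -454.56 kJ/s = -454.56 kW
Heat removed = 1636.4 MJ/h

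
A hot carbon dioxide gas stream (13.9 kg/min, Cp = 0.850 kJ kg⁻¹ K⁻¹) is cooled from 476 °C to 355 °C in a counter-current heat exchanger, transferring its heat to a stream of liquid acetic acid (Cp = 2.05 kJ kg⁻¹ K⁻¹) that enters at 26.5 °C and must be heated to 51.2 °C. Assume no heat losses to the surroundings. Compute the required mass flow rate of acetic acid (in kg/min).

ṁ_c = 28.2 kg/min

Heat released by hot stream: Q = 13.9 × 0.850 × (476 − 355) = 1429.6 kJ/min
Energy balance on cold side (adiabatic exchanger): Q = ṁ_c·Cp_c·(T_c,out − T_c,in)
ṁ_c = 1429.6 / [2.05 × (51.2 − 26.5)] = 28.234 kg/min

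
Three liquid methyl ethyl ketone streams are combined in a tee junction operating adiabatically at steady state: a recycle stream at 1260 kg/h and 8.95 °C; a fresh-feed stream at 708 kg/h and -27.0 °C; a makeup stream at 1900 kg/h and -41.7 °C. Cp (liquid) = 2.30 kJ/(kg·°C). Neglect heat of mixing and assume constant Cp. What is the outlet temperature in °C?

Adiabatic, steady state ⇒ Σ ṁᵢCp,ᵢ(T_out − Tᵢ) = 0
Σ ṁᵢCp,ᵢTᵢ = 1260×2.30×8.95 + 708×2.30×-27.0 + 1900×2.30×-41.7 = -200260
Σ ṁᵢCp,ᵢ = 1260×2.30 + 708×2.30 + 1900×2.30 = 8896.4
T_out = -200260 / 8896.4 = -22.51 °C

T_out = -22.5 °C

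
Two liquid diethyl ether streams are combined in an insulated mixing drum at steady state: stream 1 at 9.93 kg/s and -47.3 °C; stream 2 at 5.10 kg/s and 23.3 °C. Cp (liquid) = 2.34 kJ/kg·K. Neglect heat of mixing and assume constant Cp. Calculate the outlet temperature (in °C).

No heat crosses the boundary, so H_out = H_in.
Σ ṁᵢCp,ᵢTᵢ = 9.93×2.34×-47.3 + 5.10×2.34×23.3 = -821.01
Σ ṁᵢCp,ᵢ = 9.93×2.34 + 5.10×2.34 = 35.17
T_out = -821.01 / 35.17 = -23.344 °C

T_out = -23.3 °C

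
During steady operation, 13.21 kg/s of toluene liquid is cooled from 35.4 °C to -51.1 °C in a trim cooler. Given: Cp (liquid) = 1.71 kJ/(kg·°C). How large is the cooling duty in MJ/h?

Q_c = 7030 MJ/h

Q = ṁ·Cp·ΔT = 13.21 × 1.71 × (-51.1 − 35.4) = -1954 kJ/s
Cooling duty = 7034.2 MJ/h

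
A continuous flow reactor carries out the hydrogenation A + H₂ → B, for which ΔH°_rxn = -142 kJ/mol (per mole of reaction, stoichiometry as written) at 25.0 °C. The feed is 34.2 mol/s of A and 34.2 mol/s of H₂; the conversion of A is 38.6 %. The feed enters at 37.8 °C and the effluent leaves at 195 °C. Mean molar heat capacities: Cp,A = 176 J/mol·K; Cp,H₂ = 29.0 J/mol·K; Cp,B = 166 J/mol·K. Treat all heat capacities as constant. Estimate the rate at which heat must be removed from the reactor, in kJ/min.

Extent of reaction ξ = 0.386 × 34.2 = 13.201 mol/s
Reaction term: ξ·ΔH°_rxn = 13.201 × -142 = -1874.6 kJ/s
Sensible, feed 37.8→25 °C: -89.741 kJ/s
Outlet flows (mol/s): A 20.999, H₂ 20.999, B 13.201
Sensible, products 25→195 °C: 1104.3 kJ/s
Q = ΔH = -859.97 kJ/s = -859.97 kW
Heat removed = 51598 kJ/min

Q_out = 51600 kJ/min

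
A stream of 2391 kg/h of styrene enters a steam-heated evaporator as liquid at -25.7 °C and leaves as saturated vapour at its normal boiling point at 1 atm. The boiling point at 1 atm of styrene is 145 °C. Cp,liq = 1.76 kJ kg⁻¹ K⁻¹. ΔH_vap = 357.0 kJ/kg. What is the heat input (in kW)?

liquid -25.7→145 °C: 300.43 kJ/kg
vaporisation at 145 °C: 357 kJ/kg
Δh = 300.43 + 357 = 657.43 kJ/kg
Q = ṁ·Δh = 2391 kg/h × 657.43 kJ/kg = 1.5719e+06 kJ/h
|Q| = 436.64 kW

Q = 437 kW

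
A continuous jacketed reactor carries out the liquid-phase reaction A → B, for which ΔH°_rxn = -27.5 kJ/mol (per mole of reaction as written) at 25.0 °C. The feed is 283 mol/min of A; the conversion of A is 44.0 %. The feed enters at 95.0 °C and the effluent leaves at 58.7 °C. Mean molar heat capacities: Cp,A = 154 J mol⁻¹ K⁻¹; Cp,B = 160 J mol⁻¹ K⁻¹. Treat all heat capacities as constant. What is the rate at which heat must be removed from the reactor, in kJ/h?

Extent of reaction ξ = 0.440 × 283 = 124.52 mol/min
Reaction term: ξ·ΔH°_rxn = 124.52 × -27.5 = -3424.3 kJ/min
Sensible, feed 95.0→25 °C: -3050.7 kJ/min
Outlet flows (mol/min): A 158.48, B 124.52
Sensible, products 25→58.7 °C: 1493.9 kJ/min
Q = ΔH = -4981.1 kJ/min = -83.019 kW
Heat removed = 298870 kJ/h

Q_out = 299000 kJ/h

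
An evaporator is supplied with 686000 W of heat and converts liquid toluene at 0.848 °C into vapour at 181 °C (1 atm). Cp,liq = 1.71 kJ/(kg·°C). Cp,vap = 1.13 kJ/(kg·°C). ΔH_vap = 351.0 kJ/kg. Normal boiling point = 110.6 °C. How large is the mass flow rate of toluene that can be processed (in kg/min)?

ṁ = 66.6 kg/min

Δh = 1.71×(110.6−0.848) + 351.0 + 1.13×(181−110.6) = 618.23 kJ/kg
Q = 686000 W = 686 kJ/s = 41160 kJ/min
ṁ = Q/Δh = 41160 / 618.23 = 66.577 kg/min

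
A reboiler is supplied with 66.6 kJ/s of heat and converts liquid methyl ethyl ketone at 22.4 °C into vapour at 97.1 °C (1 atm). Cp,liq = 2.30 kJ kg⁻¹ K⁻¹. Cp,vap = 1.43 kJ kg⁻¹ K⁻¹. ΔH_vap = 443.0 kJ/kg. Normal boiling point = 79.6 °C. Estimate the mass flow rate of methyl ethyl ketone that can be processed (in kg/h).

Δh = 2.30×(79.6−22.4) + 443.0 + 1.43×(97.1−79.6) = 599.58 kJ/kg
Q = 66.6 kJ/s = 66.6 kJ/s = 239760 kJ/h
ṁ = Q/Δh = 239760 / 599.58 = 399.88 kg/h

ṁ = 400 kg/h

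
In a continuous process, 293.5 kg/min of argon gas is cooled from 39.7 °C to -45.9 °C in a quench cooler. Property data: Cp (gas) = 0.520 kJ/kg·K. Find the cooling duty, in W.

Q = ṁ·Cp·ΔT = 293.5 × 0.520 × (-45.9 − 39.7) = -13064 kJ/min
Converting: 13064 / 60 s = 217.74 kW
Cooling duty = 217740 W

Q_c = 218000 W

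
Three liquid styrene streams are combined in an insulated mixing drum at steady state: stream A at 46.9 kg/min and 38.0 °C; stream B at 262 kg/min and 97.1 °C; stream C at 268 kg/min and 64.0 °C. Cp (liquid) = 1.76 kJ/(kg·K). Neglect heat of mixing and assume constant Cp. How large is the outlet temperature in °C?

T_out = 76.9 °C

Energy balance with Q = 0: Σ ṁᵢCp,ᵢ(T_out − Tᵢ) = 0
Σ ṁᵢCp,ᵢTᵢ = 46.9×1.76×38.0 + 262×1.76×97.1 + 268×1.76×64.0 = 78099
Σ ṁᵢCp,ᵢ = 46.9×1.76 + 262×1.76 + 268×1.76 = 1015.3
T_out = 78099 / 1015.3 = 76.919 °C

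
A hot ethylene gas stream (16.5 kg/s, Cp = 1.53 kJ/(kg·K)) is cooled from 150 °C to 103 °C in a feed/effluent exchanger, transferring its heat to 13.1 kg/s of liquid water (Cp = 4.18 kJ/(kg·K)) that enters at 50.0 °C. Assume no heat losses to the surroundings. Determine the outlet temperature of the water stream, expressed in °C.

Heat released by hot stream: Q = 16.5 × 1.53 × (150 − 103) = 1186.5 kJ/s
Energy balance on cold side (adiabatic exchanger): Q = ṁ_c·Cp_c·(T_c,out − T_c,in)
T_c,out = 50.0 + 1186.5/(13.1 × 4.18) = 71.668 °C

T_c,out = 71.7 °C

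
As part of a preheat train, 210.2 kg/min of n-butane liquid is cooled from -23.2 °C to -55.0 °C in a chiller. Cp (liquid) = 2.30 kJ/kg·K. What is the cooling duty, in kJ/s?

Q_c = 256 kJ/s

Q = ṁ·Cp·ΔT = 210.2 × 2.30 × (-55.0 − -23.2) = -15374 kJ/min
Converting: 15374 / 60 s = 256.23 kW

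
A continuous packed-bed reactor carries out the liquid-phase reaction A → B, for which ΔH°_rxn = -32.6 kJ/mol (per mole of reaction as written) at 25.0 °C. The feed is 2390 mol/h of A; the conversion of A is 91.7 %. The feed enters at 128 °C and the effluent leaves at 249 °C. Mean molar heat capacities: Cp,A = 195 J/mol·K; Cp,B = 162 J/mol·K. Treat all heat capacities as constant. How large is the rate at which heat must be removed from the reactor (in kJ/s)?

Extent of reaction ξ = 0.917 × 2390 = 2191.6 mol/h
Reaction term: ξ·ΔH°_rxn = 2191.6 × -32.6 = -71447 kJ/h
Sensible, feed 128→25 °C: -48003 kJ/h
Outlet flows (mol/h): A 198.37, B 2191.6
Sensible, products 25→249 °C: 88195 kJ/h
Q = ΔH = -31256 kJ/h = -8.6821 kW
Heat removed = 8.6821 kJ/s

Q_out = 8.68 kJ/s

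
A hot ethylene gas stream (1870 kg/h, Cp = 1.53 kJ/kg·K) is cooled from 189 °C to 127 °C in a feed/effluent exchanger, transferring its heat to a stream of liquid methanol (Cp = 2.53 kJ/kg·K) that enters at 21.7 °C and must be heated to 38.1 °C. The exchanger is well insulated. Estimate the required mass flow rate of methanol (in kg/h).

ṁ_c = 4280 kg/h

Heat released by hot stream: Q = 1870 × 1.53 × (189 − 127) = 177390 kJ/h
Energy balance on cold side (adiabatic exchanger): Q = ṁ_c·Cp_c·(T_c,out − T_c,in)
ṁ_c = 177390 / [2.53 × (38.1 − 21.7)] = 4275.2 kg/h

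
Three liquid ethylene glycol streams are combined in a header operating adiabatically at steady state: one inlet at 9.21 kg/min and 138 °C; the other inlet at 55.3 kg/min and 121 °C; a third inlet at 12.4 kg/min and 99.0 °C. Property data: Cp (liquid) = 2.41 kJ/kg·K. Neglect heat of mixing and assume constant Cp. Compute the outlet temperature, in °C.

T_out = 119 °C

Energy balance with Q = 0: Σ ṁᵢCp,ᵢ(T_out − Tᵢ) = 0
T_out = Σ ṁᵢCp,ᵢTᵢ / Σ ṁᵢCp,ᵢ
      = 22148 / 185.35 = 119.49 °C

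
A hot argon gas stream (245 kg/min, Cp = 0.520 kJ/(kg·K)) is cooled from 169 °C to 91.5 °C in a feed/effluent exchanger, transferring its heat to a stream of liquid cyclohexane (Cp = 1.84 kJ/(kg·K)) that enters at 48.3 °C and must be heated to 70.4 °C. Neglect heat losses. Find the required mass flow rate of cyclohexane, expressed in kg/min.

ṁ_c = 243 kg/min

Heat released by hot stream: Q = 245 × 0.520 × (169 − 91.5) = 9873.5 kJ/min
Energy balance on cold side (adiabatic exchanger): Q = ṁ_c·Cp_c·(T_c,out − T_c,in)
ṁ_c = 9873.5 / [1.84 × (70.4 − 48.3)] = 242.81 kg/min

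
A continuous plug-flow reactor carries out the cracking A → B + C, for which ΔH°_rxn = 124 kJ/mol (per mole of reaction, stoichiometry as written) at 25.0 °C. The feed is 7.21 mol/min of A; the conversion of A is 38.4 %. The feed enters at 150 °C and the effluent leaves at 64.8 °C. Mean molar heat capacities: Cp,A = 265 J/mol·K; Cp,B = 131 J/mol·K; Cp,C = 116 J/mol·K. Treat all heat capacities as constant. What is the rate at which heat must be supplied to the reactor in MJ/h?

Extent of reaction ξ = 0.384 × 7.21 = 2.7686 mol/min
Reaction term: ξ·ΔH°_rxn = 2.7686 × 124 = 343.31 kJ/min
Sensible, feed 150→25 °C: -238.83 kJ/min
Outlet flows (mol/min): A 4.4414, B 2.7686, C 2.7686
Sensible, products 25→64.8 °C: 74.06 kJ/min
Q = ΔH = 178.54 kJ/min = 2.9757 kW
Heat supplied = 10.712 MJ/h

Q_in = 10.7 MJ/h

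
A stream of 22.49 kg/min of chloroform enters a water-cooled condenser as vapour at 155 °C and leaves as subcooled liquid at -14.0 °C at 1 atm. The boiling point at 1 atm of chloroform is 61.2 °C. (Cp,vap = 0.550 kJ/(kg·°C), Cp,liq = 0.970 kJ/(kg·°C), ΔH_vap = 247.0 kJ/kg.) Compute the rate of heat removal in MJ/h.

vapour 155→61.2 °C: -51.59 kJ/kg
condensation at 61.2 °C: -247 kJ/kg
liquid 61.2→-14.0 °C: -72.944 kJ/kg
Δh = -51.59 + -247 + -72.944 = -371.53 kJ/kg
Q = ṁ·Δh = 22.49 kg/min × -371.53 kJ/kg = -8355.8 kJ/min
|Q| = 139.26 kW = 501.35 MJ/h

Q_c = 501 MJ/h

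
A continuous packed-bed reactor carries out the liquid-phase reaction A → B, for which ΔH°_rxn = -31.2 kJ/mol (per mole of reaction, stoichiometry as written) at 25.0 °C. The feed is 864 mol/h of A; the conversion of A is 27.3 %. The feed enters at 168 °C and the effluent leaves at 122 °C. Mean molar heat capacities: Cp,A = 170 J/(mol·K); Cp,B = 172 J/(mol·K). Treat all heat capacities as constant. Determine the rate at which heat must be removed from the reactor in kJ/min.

Q_out = 234 kJ/min

Extent of reaction ξ = 0.273 × 864 = 235.87 mol/h
Reaction term: ξ·ΔH°_rxn = 235.87 × -31.2 = -7359.2 kJ/h
Sensible, feed 168→25 °C: -21004 kJ/h
Outlet flows (mol/h): A 628.13, B 235.87
Sensible, products 25→122 °C: 14293 kJ/h
Q = ΔH = -14070 kJ/h = -3.9083 kW
Heat removed = 234.5 kJ/min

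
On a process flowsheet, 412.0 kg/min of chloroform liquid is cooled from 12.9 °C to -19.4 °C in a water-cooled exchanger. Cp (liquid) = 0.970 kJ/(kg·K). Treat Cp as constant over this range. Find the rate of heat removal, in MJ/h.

Q_c = 775 MJ/h

Q = ṁ·Cp·ΔT = 412.0 × 0.970 × (-19.4 − 12.9) = -12908 kJ/min
Converting: 12908 / 60 s = 215.14 kW
Cooling duty = 774.5 MJ/h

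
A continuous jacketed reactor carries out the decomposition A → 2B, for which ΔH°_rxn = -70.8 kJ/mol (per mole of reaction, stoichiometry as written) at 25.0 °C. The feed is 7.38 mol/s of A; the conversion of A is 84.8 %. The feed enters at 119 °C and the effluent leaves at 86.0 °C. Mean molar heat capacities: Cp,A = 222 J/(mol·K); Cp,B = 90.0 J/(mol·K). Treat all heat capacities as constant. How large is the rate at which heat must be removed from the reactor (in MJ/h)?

Q_out = 1850 MJ/h

Extent of reaction ξ = 0.848 × 7.38 = 6.2582 mol/s
Reaction term: ξ·ΔH°_rxn = 6.2582 × -70.8 = -443.08 kJ/s
Sensible, feed 119→25 °C: -154.01 kJ/s
Outlet flows (mol/s): A 1.1218, B 12.516
Sensible, products 25→86.0 °C: 83.906 kJ/s
Q = ΔH = -513.18 kJ/s = -513.18 kW
Heat removed = 1847.5 MJ/h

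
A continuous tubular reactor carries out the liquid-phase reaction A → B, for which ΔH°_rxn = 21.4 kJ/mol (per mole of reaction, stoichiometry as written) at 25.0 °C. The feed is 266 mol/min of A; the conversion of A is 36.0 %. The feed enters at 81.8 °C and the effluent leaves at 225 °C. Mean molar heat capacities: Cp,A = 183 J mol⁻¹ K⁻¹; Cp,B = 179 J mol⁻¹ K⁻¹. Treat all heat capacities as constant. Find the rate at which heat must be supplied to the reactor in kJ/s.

Q_in = 149 kJ/s

Extent of reaction ξ = 0.360 × 266 = 95.76 mol/min
Reaction term: ξ·ΔH°_rxn = 95.76 × 21.4 = 2049.3 kJ/min
Sensible, feed 81.8→25 °C: -2764.9 kJ/min
Outlet flows (mol/min): A 170.24, B 95.76
Sensible, products 25→225 °C: 9659 kJ/min
Q = ΔH = 8943.3 kJ/min = 149.06 kW
Heat supplied = 149.06 kJ/s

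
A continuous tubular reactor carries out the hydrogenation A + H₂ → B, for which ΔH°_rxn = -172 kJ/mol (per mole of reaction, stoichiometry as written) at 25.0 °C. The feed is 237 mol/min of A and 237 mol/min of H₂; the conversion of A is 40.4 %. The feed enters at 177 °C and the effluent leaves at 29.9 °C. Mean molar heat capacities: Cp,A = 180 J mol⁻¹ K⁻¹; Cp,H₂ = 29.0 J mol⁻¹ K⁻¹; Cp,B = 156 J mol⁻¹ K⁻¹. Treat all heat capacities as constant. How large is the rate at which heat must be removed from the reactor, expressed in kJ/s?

Q_out = 396 kJ/s

Extent of reaction ξ = 0.404 × 237 = 95.748 mol/min
Reaction term: ξ·ΔH°_rxn = 95.748 × -172 = -16469 kJ/min
Sensible, feed 177→25 °C: -7529 kJ/min
Outlet flows (mol/min): A 141.25, H₂ 141.25, B 95.748
Sensible, products 25→29.9 °C: 217.85 kJ/min
Q = ΔH = -23780 kJ/min = -396.33 kW
Heat removed = 396.33 kJ/s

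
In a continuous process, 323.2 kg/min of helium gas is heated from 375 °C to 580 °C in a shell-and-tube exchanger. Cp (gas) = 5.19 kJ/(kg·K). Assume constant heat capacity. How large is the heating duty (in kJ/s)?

Q = 5730 kJ/s

Q = ṁ·Cp·ΔT = 323.2 × 5.19 × (580 − 375) = 343870 kJ/min
Converting: 343870 / 60 s = 5731.1 kW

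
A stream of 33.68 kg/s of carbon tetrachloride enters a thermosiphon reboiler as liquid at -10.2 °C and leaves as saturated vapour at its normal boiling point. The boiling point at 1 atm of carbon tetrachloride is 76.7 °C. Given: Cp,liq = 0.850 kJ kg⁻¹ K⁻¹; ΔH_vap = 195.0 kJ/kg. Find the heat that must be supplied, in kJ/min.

Q = 543000 kJ/min

liquid -10.2→76.7 °C: 73.865 kJ/kg
vaporisation at 76.7 °C: 195 kJ/kg
Δh = 73.865 + 195 = 268.87 kJ/kg
Q = ṁ·Δh = 33.68 kg/s × 268.87 kJ/kg = 9055.4 kJ/s
|Q| = 9055.4 kW = 543320 kJ/min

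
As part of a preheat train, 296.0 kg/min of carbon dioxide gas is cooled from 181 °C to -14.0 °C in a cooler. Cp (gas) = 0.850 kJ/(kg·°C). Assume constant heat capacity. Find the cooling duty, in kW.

Q_c = 818 kW

Q = ṁ·Cp·ΔT = 296.0 × 0.850 × (-14.0 − 181) = -49062 kJ/min
Converting: 49062 / 60 s = 817.7 kW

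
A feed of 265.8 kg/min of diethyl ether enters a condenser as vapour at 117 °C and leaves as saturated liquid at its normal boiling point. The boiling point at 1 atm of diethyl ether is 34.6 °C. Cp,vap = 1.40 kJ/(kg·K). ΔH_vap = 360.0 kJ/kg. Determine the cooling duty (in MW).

Q_c = 2.11 MW

vapour 117→34.6 °C: -115.36 kJ/kg
condensation at 34.6 °C: -360 kJ/kg
Δh = -115.36 + -360 = -475.36 kJ/kg
Q = ṁ·Δh = 265.8 kg/min × -475.36 kJ/kg = -126350 kJ/min
|Q| = 2105.8 kW = 2.1058 MW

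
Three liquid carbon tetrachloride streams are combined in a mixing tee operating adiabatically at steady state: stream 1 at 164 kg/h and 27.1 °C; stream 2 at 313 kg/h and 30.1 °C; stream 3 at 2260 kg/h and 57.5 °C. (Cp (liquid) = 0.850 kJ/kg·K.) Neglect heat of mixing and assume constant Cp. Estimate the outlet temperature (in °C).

Energy balance with Q = 0: Σ ṁᵢCp,ᵢ(T_out − Tᵢ) = 0
T_out = Σ ṁᵢCp,ᵢTᵢ / Σ ṁᵢCp,ᵢ
      = 122240 / 2326.4 = 52.545 °C

T_out = 52.5 °C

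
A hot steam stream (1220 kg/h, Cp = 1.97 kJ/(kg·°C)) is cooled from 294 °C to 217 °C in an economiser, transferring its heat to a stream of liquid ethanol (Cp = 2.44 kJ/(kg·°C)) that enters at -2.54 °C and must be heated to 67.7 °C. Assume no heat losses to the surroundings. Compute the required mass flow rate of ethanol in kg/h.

ṁ_c = 1080 kg/h

Heat released by hot stream: Q = 1220 × 1.97 × (294 − 217) = 185060 kJ/h
Energy balance on cold side (adiabatic exchanger): Q = ṁ_c·Cp_c·(T_c,out − T_c,in)
ṁ_c = 185060 / [2.44 × (67.7 − -2.54)] = 1079.8 kg/h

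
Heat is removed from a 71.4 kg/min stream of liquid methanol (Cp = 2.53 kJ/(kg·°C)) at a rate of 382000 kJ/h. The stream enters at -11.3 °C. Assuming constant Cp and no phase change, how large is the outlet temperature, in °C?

T_out = -46.5 °C

Q = 382000 kJ/h = 6366.7 kJ/min
ΔT = Q/(ṁ·Cp) = 6366.7/(71.4×2.53) = 35.245 K
T_out = -11.3 − 35.245 = -46.545 °C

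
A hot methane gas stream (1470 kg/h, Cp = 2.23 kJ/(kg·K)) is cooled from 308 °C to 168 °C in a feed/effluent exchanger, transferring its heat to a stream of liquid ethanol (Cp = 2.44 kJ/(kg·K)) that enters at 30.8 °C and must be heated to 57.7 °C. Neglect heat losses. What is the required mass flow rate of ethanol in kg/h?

ṁ_c = 6990 kg/h

Heat released by hot stream: Q = 1470 × 2.23 × (308 − 168) = 458930 kJ/h
Energy balance on cold side (adiabatic exchanger): Q = ṁ_c·Cp_c·(T_c,out − T_c,in)
ṁ_c = 458930 / [2.44 × (57.7 − 30.8)] = 6992.1 kg/h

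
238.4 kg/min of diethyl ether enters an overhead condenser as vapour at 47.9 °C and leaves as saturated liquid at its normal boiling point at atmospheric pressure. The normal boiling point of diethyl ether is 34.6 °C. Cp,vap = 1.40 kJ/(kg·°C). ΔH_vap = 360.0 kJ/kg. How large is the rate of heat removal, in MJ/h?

Q_c = 5420 MJ/h

vapour 47.9→34.6 °C: -18.62 kJ/kg
condensation at 34.6 °C: -360 kJ/kg
Δh = -18.62 + -360 = -378.62 kJ/kg
Q = ṁ·Δh = 238.4 kg/min × -378.62 kJ/kg = -90263 kJ/min
|Q| = 1504.4 kW = 5415.8 MJ/h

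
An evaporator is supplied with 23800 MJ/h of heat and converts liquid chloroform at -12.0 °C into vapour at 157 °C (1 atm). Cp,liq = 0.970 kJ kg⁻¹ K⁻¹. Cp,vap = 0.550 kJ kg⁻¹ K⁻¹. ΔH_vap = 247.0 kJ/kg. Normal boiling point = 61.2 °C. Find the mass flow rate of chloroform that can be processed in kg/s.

Δh = 0.970×(61.2−-12.0) + 247.0 + 0.550×(157−61.2) = 370.69 kJ/kg
Q = 23800 MJ/h = 6611.1 kJ/s = 6611.1 kJ/s
ṁ = Q/Δh = 6611.1 / 370.69 = 17.834 kg/s

ṁ = 17.8 kg/s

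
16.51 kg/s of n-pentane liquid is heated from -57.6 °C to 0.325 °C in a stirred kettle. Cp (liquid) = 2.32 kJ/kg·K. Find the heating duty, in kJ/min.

Q = ṁ·Cp·ΔT = 16.51 × 2.32 × (0.325 − -57.6) = 2218.7 kJ/s
Heating duty = 133120 kJ/min

Q = 133000 kJ/min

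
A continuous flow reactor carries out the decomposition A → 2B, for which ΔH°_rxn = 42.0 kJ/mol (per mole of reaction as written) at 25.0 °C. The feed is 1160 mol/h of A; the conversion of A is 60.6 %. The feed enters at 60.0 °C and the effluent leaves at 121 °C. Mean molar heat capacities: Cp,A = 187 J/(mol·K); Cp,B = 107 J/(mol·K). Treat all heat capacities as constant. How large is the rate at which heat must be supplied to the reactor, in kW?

Q_in = 12.4 kW

Extent of reaction ξ = 0.606 × 1160 = 702.96 mol/h
Reaction term: ξ·ΔH°_rxn = 702.96 × 42.0 = 29524 kJ/h
Sensible, feed 60.0→25 °C: -7592.2 kJ/h
Outlet flows (mol/h): A 457.04, B 1405.9
Sensible, products 25→121 °C: 22646 kJ/h
Q = ΔH = 44579 kJ/h = 12.383 kW
Heat supplied = 12.383 kW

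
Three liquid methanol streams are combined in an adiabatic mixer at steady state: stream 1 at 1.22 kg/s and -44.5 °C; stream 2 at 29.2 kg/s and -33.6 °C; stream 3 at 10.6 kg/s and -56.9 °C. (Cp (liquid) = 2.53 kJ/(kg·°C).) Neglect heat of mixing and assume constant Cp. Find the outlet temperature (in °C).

T_out = -39.9 °C

No heat crosses the boundary, so H_out = H_in.
T_out = Σ ṁᵢCp,ᵢTᵢ / Σ ṁᵢCp,ᵢ
      = -4145.5 / 103.78 = -39.945 °C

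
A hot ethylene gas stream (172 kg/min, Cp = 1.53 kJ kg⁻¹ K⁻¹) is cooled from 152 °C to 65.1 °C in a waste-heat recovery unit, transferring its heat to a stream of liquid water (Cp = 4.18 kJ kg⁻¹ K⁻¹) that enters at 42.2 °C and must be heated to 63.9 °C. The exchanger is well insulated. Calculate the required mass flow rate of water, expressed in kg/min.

ṁ_c = 252 kg/min

Heat released by hot stream: Q = 172 × 1.53 × (152 − 65.1) = 22869 kJ/min
Energy balance on cold side (adiabatic exchanger): Q = ṁ_c·Cp_c·(T_c,out − T_c,in)
ṁ_c = 22869 / [4.18 × (63.9 − 42.2)] = 252.12 kg/min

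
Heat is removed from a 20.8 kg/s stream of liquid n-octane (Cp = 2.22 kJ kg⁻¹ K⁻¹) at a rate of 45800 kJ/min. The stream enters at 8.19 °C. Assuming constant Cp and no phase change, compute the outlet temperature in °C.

T_out = -8.34 °C

Q = 45800 kJ/min = 763.33 kJ/s
ΔT = Q/(ṁ·Cp) = 763.33/(20.8×2.22) = 16.531 K
T_out = 8.19 − 16.531 = -8.341 °C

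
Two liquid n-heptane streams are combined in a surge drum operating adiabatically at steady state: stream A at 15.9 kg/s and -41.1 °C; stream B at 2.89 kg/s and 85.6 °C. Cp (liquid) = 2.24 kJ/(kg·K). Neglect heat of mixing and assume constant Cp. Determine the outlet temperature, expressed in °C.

T_out = -21.6 °C

No heat crosses the boundary, so H_out = H_in.
Σ ṁᵢCp,ᵢTᵢ = 15.9×2.24×-41.1 + 2.89×2.24×85.6 = -909.68
Σ ṁᵢCp,ᵢ = 15.9×2.24 + 2.89×2.24 = 42.09
T_out = -909.68 / 42.09 = -21.613 °C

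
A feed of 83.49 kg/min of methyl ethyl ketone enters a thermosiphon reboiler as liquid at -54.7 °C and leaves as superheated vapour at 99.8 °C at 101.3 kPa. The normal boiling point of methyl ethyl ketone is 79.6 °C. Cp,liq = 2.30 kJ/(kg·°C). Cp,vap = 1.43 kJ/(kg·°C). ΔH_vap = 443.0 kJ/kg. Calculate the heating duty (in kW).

Q = 1090 kW

liquid -54.7→79.6 °C: 308.89 kJ/kg
vaporisation at 79.6 °C: 443 kJ/kg
vapour 79.6→99.8 °C: 28.886 kJ/kg
Δh = 308.89 + 443 + 28.886 = 780.78 kJ/kg
Q = ṁ·Δh = 83.49 kg/min × 780.78 kJ/kg = 65187 kJ/min
|Q| = 1086.4 kW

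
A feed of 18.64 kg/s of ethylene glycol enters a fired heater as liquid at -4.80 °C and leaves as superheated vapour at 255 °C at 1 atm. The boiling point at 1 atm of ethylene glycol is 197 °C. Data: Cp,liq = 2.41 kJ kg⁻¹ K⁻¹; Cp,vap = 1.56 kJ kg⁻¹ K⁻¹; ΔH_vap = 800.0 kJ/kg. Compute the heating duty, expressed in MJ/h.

Q = 92400 MJ/h

liquid -4.80→197 °C: 486.34 kJ/kg
vaporisation at 197 °C: 800 kJ/kg
vapour 197→255 °C: 90.48 kJ/kg
Δh = 486.34 + 800 + 90.48 = 1376.8 kJ/kg
Q = ṁ·Δh = 18.64 kg/s × 1376.8 kJ/kg = 25664 kJ/s
|Q| = 25664 kW = 92390 MJ/h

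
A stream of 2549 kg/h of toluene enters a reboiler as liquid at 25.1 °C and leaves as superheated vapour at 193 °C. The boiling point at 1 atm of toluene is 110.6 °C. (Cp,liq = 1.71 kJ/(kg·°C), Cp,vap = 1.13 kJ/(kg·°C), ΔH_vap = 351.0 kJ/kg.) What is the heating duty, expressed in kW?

Q = 418 kW

liquid 25.1→110.6 °C: 146.2 kJ/kg
vaporisation at 110.6 °C: 351 kJ/kg
vapour 110.6→193 °C: 93.112 kJ/kg
Δh = 146.2 + 351 + 93.112 = 590.32 kJ/kg
Q = ṁ·Δh = 2549 kg/h × 590.32 kJ/kg = 1.5047e+06 kJ/h
|Q| = 417.98 kW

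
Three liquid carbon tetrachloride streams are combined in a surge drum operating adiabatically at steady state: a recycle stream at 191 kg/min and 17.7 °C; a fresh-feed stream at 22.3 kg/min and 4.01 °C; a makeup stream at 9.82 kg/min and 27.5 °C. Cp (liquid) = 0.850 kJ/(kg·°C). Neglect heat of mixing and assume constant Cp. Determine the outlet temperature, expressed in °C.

T_out = 16.8 °C

Energy balance with Q = 0: Σ ṁᵢCp,ᵢ(T_out − Tᵢ) = 0
Σ ṁᵢCp,ᵢTᵢ = 191×0.850×17.7 + 22.3×0.850×4.01 + 9.82×0.850×27.5 = 3179.1
Σ ṁᵢCp,ᵢ = 191×0.850 + 22.3×0.850 + 9.82×0.850 = 189.65
T_out = 3179.1 / 189.65 = 16.763 °C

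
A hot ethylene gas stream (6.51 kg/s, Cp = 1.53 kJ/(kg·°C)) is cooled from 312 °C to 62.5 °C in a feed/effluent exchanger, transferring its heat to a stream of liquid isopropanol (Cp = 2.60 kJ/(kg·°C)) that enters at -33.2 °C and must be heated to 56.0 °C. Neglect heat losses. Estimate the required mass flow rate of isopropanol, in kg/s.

Heat released by hot stream: Q = 6.51 × 1.53 × (312 − 62.5) = 2485.1 kJ/s
Energy balance on cold side (adiabatic exchanger): Q = ṁ_c·Cp_c·(T_c,out − T_c,in)
ṁ_c = 2485.1 / [2.60 × (56.0 − -33.2)] = 10.715 kg/s

ṁ_c = 10.7 kg/s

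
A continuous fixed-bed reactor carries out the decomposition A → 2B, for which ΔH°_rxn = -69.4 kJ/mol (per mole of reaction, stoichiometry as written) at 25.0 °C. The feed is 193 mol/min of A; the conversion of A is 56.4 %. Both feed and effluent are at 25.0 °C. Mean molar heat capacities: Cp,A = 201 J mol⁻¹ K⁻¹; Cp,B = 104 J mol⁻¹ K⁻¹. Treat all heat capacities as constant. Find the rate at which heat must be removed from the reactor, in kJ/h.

Extent of reaction ξ = 0.564 × 193 = 108.85 mol/min
Reaction term: ξ·ΔH°_rxn = 108.85 × -69.4 = -7554.3 kJ/min
Q = ΔH = -7554.3 kJ/min = -125.91 kW
Heat removed = 453260 kJ/h

Q_out = 453000 kJ/h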